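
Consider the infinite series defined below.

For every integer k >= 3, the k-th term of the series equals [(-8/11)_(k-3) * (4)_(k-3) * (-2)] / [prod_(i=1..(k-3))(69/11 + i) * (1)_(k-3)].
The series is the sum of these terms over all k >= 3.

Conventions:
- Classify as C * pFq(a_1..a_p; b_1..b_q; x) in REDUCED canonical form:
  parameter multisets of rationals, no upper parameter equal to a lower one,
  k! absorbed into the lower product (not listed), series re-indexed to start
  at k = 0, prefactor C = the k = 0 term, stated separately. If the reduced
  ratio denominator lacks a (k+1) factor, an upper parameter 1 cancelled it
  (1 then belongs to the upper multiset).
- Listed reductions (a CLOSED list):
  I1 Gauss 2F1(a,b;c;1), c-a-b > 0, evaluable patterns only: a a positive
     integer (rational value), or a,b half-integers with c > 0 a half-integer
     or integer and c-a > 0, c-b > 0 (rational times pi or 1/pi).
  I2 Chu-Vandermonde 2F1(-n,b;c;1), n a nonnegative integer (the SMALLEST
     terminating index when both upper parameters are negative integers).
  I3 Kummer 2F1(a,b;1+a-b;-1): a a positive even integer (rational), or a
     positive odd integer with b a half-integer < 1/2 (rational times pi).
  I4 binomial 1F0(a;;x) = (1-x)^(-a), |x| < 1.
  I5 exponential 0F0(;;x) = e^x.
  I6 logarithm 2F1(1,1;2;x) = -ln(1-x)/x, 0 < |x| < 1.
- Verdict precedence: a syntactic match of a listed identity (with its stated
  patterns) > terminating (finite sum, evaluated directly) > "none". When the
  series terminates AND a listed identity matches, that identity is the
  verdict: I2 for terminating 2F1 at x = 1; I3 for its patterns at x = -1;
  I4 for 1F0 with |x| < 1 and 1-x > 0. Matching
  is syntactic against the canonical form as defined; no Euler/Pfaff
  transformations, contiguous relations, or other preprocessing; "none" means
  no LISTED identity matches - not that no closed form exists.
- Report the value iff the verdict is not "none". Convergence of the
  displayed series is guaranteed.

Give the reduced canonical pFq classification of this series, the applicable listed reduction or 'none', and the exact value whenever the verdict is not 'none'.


Prefactor -2, argument 1: 2F1 with upper {-8/11, 4} over lower {80/11}. Verdict: Gauss (I1, integer-parameter pattern) matches (x = 1: the Gamma ratio telescopes since c-a-b = 4 > 0 and a = 4 in Z>0). Hence: -564282/512435.

First insight: with t_0 = -2, (1)_k (C = -2, x = 1) is k! itself.
Step ratio: r(k) = 1 * (k-8/11) (k+4) / [(k+80/11) (k+1)] - rational in k. x = 1; t_0 = -2; negate the roots.


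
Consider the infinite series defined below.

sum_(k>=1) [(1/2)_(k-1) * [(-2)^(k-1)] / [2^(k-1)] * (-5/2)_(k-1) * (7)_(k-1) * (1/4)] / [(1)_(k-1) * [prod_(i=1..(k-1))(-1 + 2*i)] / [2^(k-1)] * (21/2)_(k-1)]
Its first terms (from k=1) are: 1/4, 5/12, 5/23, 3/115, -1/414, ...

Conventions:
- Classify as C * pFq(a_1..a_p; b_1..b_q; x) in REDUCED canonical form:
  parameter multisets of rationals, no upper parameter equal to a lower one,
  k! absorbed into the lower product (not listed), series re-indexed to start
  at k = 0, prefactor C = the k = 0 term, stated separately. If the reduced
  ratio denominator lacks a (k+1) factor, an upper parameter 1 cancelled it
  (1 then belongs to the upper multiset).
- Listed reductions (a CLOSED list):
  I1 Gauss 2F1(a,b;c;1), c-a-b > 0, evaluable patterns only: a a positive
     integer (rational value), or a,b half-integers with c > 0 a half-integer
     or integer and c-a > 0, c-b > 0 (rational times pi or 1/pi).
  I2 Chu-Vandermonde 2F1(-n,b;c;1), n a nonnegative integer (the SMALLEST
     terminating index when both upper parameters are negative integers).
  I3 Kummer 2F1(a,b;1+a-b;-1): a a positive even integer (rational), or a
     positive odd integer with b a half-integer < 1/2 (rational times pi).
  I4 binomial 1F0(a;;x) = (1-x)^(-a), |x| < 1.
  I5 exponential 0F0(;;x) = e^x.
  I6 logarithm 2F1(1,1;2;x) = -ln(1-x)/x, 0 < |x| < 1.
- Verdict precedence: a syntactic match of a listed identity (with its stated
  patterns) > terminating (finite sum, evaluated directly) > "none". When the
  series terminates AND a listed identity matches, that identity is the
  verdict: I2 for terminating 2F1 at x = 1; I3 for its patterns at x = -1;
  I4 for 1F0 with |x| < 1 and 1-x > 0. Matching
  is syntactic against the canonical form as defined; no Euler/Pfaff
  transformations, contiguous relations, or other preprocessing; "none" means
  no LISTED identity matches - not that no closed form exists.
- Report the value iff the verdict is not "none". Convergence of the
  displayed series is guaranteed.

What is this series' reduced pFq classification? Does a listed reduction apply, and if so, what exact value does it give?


Structural cue: from the first term 1/4: the lower odd product (C = 1/4, x = -1) is 2^k (1/2)_k.
Step ratio: r(k) = (-1) * (k-5/2) (k+7) / [(k+21/2) (k+1)] - poly over poly, x = (-1) from leading terms; C = 1/4 at k = 0.

This is 1/4 * 2F1(-5/2, 7; 21/2; -1) in reduced canonical form. Verdict: the Kummer evaluation I3 applies (x = -1; c = 21/2 equals 1+a-b for upper {-5/2, 7}: listed pattern). Exact value: (4849845/16777216) * pi.


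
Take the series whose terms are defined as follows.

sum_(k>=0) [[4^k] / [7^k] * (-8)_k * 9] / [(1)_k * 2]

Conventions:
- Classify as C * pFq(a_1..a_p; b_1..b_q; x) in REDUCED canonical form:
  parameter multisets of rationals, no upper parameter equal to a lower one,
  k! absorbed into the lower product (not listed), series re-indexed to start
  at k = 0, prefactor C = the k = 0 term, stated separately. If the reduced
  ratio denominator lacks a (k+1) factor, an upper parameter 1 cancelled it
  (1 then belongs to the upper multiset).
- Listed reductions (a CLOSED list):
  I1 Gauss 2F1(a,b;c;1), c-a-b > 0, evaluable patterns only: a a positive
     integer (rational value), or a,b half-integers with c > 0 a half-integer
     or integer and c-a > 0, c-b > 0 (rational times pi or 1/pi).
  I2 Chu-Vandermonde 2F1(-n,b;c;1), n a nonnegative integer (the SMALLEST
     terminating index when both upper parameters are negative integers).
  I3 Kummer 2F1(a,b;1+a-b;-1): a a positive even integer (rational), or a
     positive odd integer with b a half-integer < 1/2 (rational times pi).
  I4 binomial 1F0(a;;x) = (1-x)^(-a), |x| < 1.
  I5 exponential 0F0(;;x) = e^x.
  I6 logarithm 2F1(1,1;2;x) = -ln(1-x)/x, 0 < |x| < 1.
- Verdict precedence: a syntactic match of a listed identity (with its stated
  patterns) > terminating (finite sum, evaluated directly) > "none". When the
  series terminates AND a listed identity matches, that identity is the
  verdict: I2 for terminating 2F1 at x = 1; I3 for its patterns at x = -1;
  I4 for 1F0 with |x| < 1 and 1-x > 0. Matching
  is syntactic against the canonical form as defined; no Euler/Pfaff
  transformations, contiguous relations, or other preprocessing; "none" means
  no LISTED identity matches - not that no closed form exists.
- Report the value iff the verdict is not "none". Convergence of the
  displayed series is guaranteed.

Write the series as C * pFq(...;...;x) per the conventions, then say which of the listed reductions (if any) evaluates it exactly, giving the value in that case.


Reduced: x = 4/7, 1F0, upper = {-8}, lower = {-}, C = 9/2. Verdict: the I4 binomial reduction applies (the 1F0 binomial series: exponent 8, x = 4/7). Value: 59049/11529602.

The tell: t_0 being 9/2, the constant factors (C = 9/2, x = 4/7) combine into one prefactor.
Ratio: r(k) = (4/7) * (k-8) / [(k+1)] - rational in k. x = (4/7); t_0 = 9/2; negate the roots.


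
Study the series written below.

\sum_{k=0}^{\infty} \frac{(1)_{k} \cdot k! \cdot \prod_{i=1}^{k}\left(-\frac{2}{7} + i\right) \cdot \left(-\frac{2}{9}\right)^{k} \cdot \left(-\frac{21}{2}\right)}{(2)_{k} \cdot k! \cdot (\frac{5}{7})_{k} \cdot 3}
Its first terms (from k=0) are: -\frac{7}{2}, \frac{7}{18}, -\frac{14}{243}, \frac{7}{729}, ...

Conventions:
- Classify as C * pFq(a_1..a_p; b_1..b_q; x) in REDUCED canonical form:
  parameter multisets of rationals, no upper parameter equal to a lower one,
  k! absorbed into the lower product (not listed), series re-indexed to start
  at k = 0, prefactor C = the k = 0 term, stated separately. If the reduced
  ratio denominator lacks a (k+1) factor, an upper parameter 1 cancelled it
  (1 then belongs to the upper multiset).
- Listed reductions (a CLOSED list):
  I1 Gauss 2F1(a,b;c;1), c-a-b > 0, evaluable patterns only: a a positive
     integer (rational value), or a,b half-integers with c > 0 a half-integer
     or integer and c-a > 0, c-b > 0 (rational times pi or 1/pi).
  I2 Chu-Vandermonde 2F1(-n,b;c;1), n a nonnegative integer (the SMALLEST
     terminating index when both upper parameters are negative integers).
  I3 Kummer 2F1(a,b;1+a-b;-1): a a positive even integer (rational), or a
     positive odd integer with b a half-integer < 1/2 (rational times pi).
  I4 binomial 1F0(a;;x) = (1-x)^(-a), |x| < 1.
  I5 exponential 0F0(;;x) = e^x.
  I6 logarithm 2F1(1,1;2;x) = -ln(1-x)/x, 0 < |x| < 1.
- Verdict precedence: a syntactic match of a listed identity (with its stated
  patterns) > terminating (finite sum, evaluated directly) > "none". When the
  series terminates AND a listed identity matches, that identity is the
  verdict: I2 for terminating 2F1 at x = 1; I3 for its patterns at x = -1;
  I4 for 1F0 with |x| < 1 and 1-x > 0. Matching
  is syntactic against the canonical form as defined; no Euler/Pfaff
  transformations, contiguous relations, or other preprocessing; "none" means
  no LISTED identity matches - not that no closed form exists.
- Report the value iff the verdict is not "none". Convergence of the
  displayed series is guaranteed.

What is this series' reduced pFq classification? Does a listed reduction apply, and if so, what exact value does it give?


Reduced: x = -\frac{2}{9}, 2F1, upper = {1, 1}, lower = {2}, C = -\frac{7}{2}. Verdict: this is the I6 logarithm reduction (the logarithm: parameters (1,1;2), x = -\frac{2}{9}). Hence: \left(-\frac{63}{4}\right) \cdot \ln\left(\frac{11}{9}\right).

Key observation: t_0 = -\frac{7}{2} here, and the constant factors (C = -7/2, x = -2/9) combine into one prefactor.
Adjacent-term ratio: r(k) = -\frac{2}{9} * (k+1) (k+1) / [(k+2) (k+1)] - rational in k. x = -\frac{2}{9}; t_0 = -\frac{7}{2}; negate the roots.


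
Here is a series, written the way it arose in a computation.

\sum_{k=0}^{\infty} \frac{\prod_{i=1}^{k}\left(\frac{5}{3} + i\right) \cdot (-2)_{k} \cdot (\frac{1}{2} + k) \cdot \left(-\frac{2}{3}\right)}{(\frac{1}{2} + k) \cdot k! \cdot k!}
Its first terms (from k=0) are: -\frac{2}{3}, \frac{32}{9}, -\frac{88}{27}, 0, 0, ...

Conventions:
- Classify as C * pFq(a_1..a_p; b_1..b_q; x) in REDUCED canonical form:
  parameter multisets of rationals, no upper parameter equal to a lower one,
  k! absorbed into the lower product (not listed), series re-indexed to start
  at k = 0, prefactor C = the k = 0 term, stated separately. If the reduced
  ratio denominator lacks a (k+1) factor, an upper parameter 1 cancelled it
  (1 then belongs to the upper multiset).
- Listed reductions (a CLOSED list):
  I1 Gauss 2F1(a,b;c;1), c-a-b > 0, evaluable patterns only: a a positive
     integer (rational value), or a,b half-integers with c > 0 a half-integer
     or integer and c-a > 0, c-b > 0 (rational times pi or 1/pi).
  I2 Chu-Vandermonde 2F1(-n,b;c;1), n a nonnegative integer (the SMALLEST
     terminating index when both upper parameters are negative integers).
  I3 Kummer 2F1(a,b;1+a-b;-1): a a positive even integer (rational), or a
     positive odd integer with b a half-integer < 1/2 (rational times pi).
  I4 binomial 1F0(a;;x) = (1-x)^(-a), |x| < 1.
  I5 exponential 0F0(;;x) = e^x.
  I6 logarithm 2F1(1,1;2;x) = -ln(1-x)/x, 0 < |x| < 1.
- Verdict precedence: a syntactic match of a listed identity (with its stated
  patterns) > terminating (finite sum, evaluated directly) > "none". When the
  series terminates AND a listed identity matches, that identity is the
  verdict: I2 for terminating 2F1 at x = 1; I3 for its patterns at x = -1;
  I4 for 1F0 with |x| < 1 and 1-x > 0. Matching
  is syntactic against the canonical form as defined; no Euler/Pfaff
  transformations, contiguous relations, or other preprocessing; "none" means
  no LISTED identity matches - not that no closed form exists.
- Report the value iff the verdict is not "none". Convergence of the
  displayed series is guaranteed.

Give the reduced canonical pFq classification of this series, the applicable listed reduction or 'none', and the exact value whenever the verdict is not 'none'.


Classification (C = -\frac{2}{3}): 2F1 with upper {-2, \frac{8}{3}}, lower {1}, argument x = 1. Verdict: this is the Chu-Vandermonde identity I2 (terminating 2F1 at x = 1 with n = 2, b = 8/3, c = 1). Exact value: -\frac{10}{27}.

Structural cue: with t_0 = -\frac{2}{3}, the denominator's factorial ratio (prefactor -2/3) is a lower Pochhammer.
Step ratio: r(k) = 1 * (k-2) (k+\frac{8}{3}) / [(k+1) (k+1)] - rational in k. x = 1; t_0 = -\frac{2}{3}; negate the roots.


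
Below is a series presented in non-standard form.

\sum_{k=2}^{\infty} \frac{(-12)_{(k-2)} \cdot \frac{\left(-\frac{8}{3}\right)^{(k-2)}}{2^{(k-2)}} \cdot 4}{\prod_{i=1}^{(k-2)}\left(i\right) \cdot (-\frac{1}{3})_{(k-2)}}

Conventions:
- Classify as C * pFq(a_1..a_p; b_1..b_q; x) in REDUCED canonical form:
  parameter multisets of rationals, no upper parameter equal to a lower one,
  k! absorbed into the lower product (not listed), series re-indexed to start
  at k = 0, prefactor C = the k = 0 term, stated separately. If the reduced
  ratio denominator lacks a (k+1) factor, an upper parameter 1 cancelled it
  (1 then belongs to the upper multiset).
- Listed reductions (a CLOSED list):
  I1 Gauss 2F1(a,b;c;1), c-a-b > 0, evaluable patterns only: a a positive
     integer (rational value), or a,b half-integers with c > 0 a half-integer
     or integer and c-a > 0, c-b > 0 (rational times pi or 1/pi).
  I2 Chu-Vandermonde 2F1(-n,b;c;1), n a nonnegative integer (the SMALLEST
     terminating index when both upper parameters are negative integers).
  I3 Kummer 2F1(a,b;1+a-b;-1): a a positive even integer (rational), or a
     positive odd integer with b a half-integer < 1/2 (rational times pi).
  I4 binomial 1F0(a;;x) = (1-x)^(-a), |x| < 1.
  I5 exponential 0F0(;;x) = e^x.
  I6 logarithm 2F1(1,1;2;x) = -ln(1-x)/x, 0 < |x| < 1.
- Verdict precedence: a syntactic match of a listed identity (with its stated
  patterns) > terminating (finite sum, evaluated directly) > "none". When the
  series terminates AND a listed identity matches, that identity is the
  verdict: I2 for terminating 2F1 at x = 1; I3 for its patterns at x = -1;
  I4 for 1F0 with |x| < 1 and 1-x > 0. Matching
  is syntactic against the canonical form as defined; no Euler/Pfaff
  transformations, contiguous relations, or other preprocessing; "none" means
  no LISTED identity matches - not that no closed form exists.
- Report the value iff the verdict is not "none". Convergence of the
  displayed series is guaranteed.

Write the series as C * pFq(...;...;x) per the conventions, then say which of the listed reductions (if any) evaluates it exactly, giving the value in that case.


With C = 4: the canonical form is 1F1(-12; -\frac{1}{3}; -\frac{4}{3}). Verdict: terminating at k = 12: the factor (-12)_k kills every later term; summing the 13 survivors is exact. Sum: -\frac{1104643998468}{56751695}.

Key observation: with t_0 = 4, the two k-th powers (C = 4) combine into one argument.
Ratio: r(k) = -\frac{4}{3} * (k-12) / [(k-\frac{1}{3}) (k+1)] - rational; roots negated = parameters, x = -\frac{4}{3}, C = 4.


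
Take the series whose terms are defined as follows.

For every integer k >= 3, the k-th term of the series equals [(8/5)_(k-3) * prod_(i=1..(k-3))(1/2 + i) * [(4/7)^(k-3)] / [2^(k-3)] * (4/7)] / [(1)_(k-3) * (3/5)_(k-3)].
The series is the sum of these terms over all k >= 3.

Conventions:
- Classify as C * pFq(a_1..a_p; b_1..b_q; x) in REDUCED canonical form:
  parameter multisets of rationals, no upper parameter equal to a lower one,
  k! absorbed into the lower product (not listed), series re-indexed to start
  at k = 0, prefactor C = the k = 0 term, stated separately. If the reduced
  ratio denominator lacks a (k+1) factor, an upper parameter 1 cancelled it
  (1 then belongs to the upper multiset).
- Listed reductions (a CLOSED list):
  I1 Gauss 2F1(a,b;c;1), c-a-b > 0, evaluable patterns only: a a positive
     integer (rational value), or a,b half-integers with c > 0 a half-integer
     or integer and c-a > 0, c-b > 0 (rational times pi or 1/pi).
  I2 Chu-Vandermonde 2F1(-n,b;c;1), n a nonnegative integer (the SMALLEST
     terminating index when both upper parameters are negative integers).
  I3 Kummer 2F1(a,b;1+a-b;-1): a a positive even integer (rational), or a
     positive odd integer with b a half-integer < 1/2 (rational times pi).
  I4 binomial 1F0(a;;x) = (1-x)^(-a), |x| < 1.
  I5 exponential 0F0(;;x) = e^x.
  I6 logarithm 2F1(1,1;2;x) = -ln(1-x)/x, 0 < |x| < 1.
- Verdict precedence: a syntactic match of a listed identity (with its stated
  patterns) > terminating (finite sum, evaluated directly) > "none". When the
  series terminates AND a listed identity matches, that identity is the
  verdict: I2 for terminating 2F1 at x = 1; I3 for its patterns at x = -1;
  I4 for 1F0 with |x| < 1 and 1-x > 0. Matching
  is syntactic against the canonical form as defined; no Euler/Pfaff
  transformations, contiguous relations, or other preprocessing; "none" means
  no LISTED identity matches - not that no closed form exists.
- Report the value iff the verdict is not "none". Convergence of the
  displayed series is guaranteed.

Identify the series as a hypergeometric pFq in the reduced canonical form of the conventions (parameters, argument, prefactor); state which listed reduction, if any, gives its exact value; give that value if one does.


This is 4/7 * 2F1(3/2, 8/5; 3/5; 2/7) in reduced canonical form. Verdict: none. Every listed pattern misses the 2F1 form at 2/7, upper {3/2, 8/5}.

First insight: t_0 = 4/7 here, and the running product (C = 4/7) telescopes to a rising factorial.
Term ratio: r(k) = (2/7) * (k+3/2) (k+8/5) / [(k+3/5) (k+1)] - poly over poly, x = (2/7) from leading terms; C = 4/7 at k = 0.


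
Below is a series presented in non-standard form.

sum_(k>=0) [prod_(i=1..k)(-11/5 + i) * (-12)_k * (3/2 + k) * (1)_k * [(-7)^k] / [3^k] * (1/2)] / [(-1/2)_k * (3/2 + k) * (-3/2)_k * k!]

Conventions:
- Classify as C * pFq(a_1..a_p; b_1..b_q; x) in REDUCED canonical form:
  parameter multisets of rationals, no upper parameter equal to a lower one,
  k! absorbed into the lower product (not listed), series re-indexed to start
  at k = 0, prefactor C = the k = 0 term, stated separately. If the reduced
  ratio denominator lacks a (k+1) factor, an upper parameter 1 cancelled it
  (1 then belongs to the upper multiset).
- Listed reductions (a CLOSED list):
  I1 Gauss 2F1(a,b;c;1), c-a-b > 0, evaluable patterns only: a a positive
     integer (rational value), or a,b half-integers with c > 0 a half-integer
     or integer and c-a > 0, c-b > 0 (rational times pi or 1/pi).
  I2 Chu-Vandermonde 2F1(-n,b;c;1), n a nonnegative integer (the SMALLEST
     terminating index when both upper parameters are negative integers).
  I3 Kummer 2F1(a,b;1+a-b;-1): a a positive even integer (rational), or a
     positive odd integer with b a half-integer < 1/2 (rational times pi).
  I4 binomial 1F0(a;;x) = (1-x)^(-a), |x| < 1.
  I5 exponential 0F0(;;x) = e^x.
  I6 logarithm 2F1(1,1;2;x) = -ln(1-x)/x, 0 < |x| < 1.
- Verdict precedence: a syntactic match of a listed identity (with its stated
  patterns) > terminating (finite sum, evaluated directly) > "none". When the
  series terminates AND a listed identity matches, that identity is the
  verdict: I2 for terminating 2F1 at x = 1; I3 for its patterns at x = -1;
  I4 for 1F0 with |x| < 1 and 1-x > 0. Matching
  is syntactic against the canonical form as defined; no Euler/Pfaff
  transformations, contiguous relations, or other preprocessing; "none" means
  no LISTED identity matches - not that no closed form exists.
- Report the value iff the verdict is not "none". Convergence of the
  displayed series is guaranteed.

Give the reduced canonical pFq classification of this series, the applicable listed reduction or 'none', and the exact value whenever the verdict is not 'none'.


With C = 1/2: the canonical form is 3F2(-12, -6/5, 1; -3/2, -1/2; -7/3). Verdict: terminating - upper -12 stops the sum at k = 12; the 13 terms are added exactly. Sum: -266190808795187738201737732159/3895354840539550781250.

Key observation: t_0 = 1/2 here, and the two geometric factors (C = 1/2, x = -7/3) combine into one argument.
Term ratio: r(k) = (-7/3) * (k-12) (k-6/5) (k+1) / [(k-3/2) (k-1/2) (k+1)] - rational in k. x = (-7/3); t_0 = 1/2; negate the roots.


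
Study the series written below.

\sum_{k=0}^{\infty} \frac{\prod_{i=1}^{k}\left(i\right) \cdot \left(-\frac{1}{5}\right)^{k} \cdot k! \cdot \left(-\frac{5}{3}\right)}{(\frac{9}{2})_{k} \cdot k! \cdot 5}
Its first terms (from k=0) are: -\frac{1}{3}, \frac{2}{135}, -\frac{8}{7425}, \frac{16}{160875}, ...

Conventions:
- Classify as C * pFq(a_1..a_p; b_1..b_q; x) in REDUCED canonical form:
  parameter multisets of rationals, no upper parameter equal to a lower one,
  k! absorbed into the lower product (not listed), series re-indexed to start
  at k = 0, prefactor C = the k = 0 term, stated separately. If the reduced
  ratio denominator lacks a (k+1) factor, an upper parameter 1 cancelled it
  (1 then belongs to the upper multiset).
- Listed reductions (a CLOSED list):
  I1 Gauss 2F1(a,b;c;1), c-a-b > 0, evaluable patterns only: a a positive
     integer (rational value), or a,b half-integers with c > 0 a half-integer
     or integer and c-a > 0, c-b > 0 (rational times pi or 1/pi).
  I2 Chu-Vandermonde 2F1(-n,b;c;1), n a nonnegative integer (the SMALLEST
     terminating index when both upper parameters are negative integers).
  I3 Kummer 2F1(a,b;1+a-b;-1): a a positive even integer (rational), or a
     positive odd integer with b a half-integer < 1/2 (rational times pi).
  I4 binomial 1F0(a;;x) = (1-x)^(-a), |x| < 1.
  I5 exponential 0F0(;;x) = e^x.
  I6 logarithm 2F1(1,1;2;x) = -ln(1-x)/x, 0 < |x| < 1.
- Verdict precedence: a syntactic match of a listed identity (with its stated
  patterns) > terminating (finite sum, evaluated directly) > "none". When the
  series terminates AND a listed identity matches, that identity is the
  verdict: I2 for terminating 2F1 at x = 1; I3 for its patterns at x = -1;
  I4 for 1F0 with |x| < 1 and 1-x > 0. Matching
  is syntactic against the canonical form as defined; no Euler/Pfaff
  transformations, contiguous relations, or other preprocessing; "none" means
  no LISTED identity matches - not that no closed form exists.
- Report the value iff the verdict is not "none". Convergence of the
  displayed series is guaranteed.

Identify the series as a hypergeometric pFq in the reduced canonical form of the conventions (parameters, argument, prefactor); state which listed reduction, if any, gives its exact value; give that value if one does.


Prefactor -\frac{1}{3}, argument -\frac{1}{5}: 2F1 with upper {1, 1} over lower {\frac{9}{2}}. Verdict: none. A 2F1 with upper {1, 1} fits none of I1-I6 at x = -\frac{1}{5}; the sum runs forever.

Structural cue: with t_0 = -\frac{1}{3}, the running product (C = -1/3) telescopes to a rising factorial.
Ratio: r(k) = -\frac{1}{5} * (k+1) (k+1) / [(k+\frac{9}{2}) (k+1)] ; factor over Q: parameters, x = -\frac{1}{5}, and C = -\frac{1}{3}.


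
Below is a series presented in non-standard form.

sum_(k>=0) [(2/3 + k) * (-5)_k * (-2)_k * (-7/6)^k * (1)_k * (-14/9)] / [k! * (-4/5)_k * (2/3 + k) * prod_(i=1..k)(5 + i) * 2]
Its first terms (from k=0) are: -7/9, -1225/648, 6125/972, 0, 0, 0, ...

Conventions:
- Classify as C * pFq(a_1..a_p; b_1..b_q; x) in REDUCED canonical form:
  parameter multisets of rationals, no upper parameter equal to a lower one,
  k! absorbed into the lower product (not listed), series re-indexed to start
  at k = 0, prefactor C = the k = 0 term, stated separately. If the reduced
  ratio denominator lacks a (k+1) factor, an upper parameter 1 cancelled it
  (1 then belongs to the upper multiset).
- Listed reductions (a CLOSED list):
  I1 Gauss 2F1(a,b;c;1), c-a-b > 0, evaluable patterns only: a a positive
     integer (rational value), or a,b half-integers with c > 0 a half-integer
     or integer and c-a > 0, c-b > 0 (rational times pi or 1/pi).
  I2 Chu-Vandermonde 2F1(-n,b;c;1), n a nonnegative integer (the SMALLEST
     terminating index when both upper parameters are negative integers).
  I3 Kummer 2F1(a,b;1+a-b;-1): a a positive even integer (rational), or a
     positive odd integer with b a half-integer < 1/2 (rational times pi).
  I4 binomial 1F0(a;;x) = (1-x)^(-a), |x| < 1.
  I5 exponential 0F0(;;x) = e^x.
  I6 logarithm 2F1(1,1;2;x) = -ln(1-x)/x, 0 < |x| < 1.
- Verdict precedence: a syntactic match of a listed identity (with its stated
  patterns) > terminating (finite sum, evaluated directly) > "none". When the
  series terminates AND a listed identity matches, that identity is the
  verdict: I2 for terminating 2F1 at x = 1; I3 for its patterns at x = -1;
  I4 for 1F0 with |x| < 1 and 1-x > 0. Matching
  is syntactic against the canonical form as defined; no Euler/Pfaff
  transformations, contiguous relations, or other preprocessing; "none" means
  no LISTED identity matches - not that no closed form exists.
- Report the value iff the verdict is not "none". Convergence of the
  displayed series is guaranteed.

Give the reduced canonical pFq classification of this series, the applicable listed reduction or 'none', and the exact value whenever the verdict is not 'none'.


The series (x = -7/6) is 3F2: upper {-5, -2, 1}, lower {-4/5, 6}, prefactor -7/9. Verdict: terminating. (-2)_k vanishes past k = 2, leaving a 3-term sum, computed directly. Value: 7063/1944.

First insight: x = (-7/6) and the constant factors (prefactor -7/9) combine into one prefactor.
Ratio: r(k) = (-7/6) * (k-5) (k-2) (k+1) / [(k-4/5) (k+6) (k+1)] ; factor over Q: parameters, x = (-7/6), and C = -7/9.


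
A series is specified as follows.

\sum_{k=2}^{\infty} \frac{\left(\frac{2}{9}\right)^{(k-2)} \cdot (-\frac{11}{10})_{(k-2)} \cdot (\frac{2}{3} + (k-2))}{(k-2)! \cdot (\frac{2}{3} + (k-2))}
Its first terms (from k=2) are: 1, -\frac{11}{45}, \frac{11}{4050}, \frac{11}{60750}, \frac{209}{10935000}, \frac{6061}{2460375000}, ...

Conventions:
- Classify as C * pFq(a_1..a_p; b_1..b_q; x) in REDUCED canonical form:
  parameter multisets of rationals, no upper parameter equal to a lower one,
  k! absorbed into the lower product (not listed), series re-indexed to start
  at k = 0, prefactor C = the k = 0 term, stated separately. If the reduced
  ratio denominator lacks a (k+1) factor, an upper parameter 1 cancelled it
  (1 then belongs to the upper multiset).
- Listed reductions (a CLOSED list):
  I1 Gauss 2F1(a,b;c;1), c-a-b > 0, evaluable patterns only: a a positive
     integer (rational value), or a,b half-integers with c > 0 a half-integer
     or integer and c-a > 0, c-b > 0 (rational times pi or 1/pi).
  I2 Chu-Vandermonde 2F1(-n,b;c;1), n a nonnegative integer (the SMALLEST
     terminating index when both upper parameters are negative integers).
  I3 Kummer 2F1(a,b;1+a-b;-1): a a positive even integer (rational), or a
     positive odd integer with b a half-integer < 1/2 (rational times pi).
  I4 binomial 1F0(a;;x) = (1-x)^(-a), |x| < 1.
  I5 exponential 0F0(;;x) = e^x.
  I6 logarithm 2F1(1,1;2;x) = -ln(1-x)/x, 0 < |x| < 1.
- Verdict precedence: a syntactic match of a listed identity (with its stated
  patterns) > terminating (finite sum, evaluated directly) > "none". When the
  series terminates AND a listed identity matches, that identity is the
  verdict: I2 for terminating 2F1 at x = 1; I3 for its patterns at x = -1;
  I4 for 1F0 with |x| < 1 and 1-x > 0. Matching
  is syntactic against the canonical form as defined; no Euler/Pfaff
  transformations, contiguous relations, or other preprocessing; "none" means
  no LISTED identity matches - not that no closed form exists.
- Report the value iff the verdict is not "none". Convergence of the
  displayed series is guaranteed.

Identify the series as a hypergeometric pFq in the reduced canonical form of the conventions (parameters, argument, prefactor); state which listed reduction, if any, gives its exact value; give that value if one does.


Prefactor 1, argument \frac{2}{9}: 1F0 with upper {-\frac{11}{10}} over lower {-}. Verdict at x = \frac{2}{9}: binomial (I4) matches (the 1F0 binomial series: exponent 11/10, x = \frac{2}{9}). Value: \left(\frac{7}{9}\right)^{\frac{11}{10}}.

Key step: with t_0 = 1, striking the common factor k + 2/3 reduces the term (prefactor 1).
Adjacent-term ratio: r(k) = \frac{2}{9} * (k-\frac{11}{10}) / [(k+1)] - rational; roots negated = parameters, x = \frac{2}{9}, C = 1.


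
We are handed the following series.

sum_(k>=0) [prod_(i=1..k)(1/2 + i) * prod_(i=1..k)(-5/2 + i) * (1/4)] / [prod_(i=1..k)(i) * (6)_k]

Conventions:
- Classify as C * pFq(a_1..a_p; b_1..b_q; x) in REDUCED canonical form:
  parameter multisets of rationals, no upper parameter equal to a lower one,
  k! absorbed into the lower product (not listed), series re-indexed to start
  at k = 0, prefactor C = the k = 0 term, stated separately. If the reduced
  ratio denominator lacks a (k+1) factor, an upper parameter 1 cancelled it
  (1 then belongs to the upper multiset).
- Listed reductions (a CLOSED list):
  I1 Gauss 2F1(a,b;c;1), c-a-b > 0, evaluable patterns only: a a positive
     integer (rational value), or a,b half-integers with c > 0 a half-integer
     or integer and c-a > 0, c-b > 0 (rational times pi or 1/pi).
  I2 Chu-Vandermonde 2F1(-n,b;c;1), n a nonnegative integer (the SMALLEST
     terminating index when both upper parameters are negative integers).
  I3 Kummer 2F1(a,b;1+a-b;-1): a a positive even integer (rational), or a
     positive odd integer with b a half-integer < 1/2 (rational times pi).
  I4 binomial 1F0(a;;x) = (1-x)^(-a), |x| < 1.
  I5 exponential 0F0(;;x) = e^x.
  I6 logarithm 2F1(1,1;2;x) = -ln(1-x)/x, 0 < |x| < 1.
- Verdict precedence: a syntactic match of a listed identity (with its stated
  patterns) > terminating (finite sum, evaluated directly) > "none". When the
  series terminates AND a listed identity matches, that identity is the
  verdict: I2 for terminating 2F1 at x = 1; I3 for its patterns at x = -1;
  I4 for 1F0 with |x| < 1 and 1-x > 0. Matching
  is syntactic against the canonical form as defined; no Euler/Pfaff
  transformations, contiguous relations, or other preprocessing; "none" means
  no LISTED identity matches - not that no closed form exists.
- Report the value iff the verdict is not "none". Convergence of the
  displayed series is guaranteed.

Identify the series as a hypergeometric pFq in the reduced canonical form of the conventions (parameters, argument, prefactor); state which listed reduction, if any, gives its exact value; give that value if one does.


Canonical form: C = 1/4 times 2F1 with upper {-3/2, 3/2}, lower {6}, x = 1. Verdict: the half-integer Gauss pattern (I1) fires (x = 1; upper {-3/2, 3/2} half-integers, c = 6 in the evaluable pattern). Exact value: (32768/63063) / pi.

The tell: from the first term 1/4: the running product (C = 1/4, x = 1) telescopes to a rising factorial.
Adjacent-term ratio: r(k) = 1 * (k-3/2) (k+3/2) / [(k+6) (k+1)] - rational in k, leading ratio 1; with t_0 = 1/4, classification follows.


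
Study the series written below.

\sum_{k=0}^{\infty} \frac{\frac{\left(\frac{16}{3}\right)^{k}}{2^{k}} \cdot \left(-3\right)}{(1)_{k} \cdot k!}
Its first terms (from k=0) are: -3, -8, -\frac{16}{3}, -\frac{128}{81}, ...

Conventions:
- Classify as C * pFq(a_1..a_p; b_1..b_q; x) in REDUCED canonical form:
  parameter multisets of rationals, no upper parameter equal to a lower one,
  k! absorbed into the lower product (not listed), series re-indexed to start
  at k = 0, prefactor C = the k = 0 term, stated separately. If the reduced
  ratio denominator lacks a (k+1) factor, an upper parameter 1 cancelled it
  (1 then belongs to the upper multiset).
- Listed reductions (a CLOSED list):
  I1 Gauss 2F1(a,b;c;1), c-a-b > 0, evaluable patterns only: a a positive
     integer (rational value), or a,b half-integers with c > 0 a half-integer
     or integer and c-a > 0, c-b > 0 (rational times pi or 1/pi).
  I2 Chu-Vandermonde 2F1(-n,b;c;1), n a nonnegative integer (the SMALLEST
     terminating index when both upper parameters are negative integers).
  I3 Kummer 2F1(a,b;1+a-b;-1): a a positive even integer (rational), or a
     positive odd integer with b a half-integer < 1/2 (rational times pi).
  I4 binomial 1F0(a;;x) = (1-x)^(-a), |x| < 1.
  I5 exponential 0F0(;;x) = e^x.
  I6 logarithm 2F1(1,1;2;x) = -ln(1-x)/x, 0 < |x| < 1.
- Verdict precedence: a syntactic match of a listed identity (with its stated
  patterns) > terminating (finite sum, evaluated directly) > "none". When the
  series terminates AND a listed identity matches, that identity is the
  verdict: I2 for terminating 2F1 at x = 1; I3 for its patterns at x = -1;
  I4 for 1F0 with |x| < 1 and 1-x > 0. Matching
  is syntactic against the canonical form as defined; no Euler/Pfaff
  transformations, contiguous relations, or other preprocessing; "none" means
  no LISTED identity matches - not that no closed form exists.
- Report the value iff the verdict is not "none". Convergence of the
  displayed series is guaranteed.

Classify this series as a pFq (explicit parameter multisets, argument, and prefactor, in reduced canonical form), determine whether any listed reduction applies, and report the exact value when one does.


Classification (C = -3): 0F1 with upper {-}, lower {1}, argument x = \frac{8}{3}. Verdict: no listed reduction: x = \frac{8}{3} and upper {-} fail every I1-I6 pattern.

Key observation: t_0 being -3, the denominator's factorial ratio (C = -3, x = 8/3) is a lower Pochhammer.
Adjacent-term ratio: r(k) = \frac{8}{3} * 1 / [(k+1) (k+1)] ; factor over Q: parameters, x = \frac{8}{3}, and C = -3.


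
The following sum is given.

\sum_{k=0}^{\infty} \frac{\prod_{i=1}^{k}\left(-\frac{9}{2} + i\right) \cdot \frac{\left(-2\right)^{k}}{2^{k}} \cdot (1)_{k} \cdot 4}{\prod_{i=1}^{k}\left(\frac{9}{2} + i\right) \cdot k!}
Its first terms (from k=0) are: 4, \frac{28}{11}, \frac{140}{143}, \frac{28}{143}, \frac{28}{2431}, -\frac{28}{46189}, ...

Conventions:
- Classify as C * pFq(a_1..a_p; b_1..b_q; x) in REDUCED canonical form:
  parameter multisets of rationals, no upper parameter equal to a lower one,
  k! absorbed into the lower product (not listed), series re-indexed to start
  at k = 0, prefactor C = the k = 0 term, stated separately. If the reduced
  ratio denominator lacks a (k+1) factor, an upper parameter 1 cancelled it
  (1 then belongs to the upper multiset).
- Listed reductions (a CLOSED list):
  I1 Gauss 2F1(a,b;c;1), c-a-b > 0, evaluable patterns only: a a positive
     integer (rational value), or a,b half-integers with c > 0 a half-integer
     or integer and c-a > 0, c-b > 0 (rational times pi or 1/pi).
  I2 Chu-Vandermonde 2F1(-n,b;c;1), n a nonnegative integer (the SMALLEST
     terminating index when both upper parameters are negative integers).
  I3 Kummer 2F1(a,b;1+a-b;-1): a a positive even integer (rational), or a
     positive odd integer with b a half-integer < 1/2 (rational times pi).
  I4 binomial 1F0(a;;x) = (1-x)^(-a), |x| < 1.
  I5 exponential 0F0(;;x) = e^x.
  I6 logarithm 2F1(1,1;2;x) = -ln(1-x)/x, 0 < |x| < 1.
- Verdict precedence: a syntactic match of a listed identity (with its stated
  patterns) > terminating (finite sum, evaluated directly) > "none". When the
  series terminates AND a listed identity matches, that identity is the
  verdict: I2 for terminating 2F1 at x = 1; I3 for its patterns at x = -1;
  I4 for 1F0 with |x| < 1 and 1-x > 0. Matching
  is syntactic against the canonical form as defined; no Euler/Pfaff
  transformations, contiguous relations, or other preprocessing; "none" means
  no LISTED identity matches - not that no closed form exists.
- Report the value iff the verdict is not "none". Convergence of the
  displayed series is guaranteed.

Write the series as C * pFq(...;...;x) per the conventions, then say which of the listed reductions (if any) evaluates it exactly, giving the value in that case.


Reduced: x = -1, 2F1, upper = {-\frac{7}{2}, 1}, lower = {\frac{11}{2}}, C = 4. Verdict (x = -1): the Kummer evaluation I3 applies (x = -1; c = \frac{11}{2} equals 1+a-b for upper {-\frac{7}{2}, 1}: listed pattern). Exact value: \frac{315}{128} \cdot \pi.

First insight: from the first term 4: the two k-th powers (C = 4) combine into one argument.
Step ratio: r(k) = -1 * (k-\frac{7}{2}) (k+1) / [(k+\frac{11}{2}) (k+1)] ; factor over Q: parameters, x = -1, and C = 4.


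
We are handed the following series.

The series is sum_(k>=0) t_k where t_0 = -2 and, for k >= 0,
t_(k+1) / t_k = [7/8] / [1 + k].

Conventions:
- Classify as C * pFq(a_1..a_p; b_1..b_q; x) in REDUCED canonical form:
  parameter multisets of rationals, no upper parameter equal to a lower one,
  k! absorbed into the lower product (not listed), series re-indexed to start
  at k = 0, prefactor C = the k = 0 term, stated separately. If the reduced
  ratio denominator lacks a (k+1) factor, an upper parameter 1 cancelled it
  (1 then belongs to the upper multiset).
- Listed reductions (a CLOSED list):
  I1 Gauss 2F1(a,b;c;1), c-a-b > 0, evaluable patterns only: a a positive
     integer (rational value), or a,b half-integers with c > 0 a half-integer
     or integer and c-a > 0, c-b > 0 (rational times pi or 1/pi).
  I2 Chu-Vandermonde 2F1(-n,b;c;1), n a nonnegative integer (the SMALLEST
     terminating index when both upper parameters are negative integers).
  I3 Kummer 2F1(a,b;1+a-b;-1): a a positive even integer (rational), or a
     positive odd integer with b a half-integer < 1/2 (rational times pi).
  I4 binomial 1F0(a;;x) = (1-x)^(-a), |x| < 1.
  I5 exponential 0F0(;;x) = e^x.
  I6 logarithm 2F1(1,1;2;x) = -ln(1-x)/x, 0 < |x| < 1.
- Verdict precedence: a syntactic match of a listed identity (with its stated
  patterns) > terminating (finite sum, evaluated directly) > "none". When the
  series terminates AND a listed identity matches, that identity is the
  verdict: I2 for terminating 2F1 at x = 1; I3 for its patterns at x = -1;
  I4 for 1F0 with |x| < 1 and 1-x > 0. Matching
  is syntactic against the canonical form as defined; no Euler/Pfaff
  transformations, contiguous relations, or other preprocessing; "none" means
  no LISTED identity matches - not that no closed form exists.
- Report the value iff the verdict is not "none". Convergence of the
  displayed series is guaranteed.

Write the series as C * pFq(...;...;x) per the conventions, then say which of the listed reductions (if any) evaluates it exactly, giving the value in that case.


Reduced: x = 7/8, 0F0, upper = {-}, lower = {-}, C = -2. Verdict: exponential (I5) applies (the 0F0 exponential series at x = 7/8). Sum: (-2) * e^(7/8).

Key observation: x = (7/8) and roots of the ratio polynomials (C = -2) are the negated parameters.
Step ratio: r(k) = (7/8) * 1 / [(k+1)] - poly over poly, x = (7/8) from leading terms; C = -2 at k = 0.


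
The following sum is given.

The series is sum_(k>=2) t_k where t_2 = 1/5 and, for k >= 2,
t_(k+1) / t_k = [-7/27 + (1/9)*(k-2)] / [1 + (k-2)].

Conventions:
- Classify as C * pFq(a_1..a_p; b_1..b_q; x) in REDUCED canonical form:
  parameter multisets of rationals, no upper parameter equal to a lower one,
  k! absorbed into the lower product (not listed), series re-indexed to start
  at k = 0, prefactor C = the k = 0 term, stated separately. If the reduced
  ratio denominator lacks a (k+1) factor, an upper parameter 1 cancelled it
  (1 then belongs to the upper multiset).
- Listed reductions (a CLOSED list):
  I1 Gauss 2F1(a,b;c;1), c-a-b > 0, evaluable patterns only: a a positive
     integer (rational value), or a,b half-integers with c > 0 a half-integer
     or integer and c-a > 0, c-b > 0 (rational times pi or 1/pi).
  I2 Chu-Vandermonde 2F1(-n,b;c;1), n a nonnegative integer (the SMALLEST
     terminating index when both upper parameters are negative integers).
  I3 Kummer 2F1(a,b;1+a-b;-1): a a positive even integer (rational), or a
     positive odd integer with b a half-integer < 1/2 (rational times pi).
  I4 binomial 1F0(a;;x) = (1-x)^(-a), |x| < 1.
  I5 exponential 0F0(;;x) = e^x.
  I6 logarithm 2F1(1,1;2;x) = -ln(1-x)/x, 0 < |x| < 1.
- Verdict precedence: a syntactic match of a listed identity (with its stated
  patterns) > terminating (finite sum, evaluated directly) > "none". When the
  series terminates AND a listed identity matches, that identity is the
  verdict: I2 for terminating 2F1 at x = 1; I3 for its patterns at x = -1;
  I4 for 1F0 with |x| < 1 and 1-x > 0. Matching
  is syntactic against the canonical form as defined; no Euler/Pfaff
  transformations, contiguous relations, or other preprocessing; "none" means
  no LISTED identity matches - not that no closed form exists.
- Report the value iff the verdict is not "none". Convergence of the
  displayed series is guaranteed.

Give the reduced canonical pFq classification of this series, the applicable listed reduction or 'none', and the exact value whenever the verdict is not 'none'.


Canonical form: C = 1/5 times 1F0 with upper {-7/3}, lower {-}, x = 1/9. Verdict at x = 1/9: the binomial series (I4) matches (the 1F0 binomial series: exponent 7/3, x = 1/9). Value: (1/5) * (8/9)^(7/3).

Structural cue: x = (1/9) and roots of the ratio polynomials (C = 1/5, x = 1/9) are the negated parameters.
Step ratio: r(k) = (1/9) * (k-7/3) / [(k+1)] - rational in k. x = (1/9); t_0 = 1/5; negate the roots.
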